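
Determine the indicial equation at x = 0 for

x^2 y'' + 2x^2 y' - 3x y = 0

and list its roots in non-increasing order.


Divide by x^2 to reach normal form y'' + P_1(x) y' + P_2(x) y = 0 with P_1(x) = 2 and P_2(x) = -3/x.
x = 0 is a singular point because the y-coefficient -3/x has a pole at x = 0.
It is a regular singular point because x P_1(x) = p(x) = 2x and x^2 P_2(x) = q(x) = -3x are polynomials, hence analytic at x = 0.
p(0) = 0,  q(0) = 0.
Indicial equation: r(r-1) + p(0) r + q(0) = 0, i.e. r^2 + (p(0) - 1) r + q(0) = 0, i.e. r^2 - 1 r = 0.
Discriminant: (-1)^2 - 4(0) = 1, so r = (1 ± 1)/2.
Solving: r_1 = 1, r_2 = 0.

indicial: r^2 - 1 r = 0; roots r_1 = 1, r_2 = 0


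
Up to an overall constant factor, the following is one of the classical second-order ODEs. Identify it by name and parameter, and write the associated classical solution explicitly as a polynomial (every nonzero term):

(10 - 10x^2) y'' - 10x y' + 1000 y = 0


All three coefficients share the factor 10; dividing through by 10 gives  (1 - x^2) y'' - x y' + 100 y = 0.
This matches the Chebyshev equation (1 - x^2) y'' - x y' + n^2 y = 0 (note the -x y' term, not -2x y') with n^2 = 100, so n = 10; the polynomial solution is T_10(x).
With y = sum_k a_k x^k, matching x^k gives (k+2)(k+1) a_{k+2} = (k^2 - n^2) a_k = (k - 10)(k + 10) a_k. The right side vanishes at k = 10, so the series with the parity of 10 terminates at degree 10.
Standard normalization: leading coefficient of T_n is 2^(n-1), so a_10 = 2^9 = 512. Work downward with a_k = (k+1)(k+2) a_{k+2} / ((k - 10)(k + 10)):
  a_8 = (9)(10)(512) / ((8 - 10)(8 + 10)) = 46080/(-36) = -1280
  a_6 = (7)(8)(-1280) / ((6 - 10)(6 + 10)) = -71680/(-64) = 1120
  a_4 = (5)(6)(1120) / ((4 - 10)(4 + 10)) = 33600/(-84) = -400
  a_2 = (3)(4)(-400) / ((2 - 10)(2 + 10)) = -4800/(-96) = 50
  a_0 = (1)(2)(50) / ((0 - 10)(0 + 10)) = 100/(-100) = -1
Hence T_10(x) = 512 x^10 - 1280 x^8 + 1120 x^6 - 400 x^4 + 50 x^2 - 1.

T_10(x); series = 512 x^10 - 1280 x^8 + 1120 x^6 - 400 x^4 + 50 x^2 - 1


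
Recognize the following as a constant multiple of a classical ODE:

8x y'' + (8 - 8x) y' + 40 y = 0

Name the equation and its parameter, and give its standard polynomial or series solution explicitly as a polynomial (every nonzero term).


All three coefficients share the factor 8; dividing through by 8 gives  x y'' + (1 - x) y' + 5 y = 0.
This matches the Laguerre equation x y'' + (1 - x) y' + n y = 0 with n = 5; the polynomial solution is L_5(x).
With y = sum_k a_k x^k, matching x^k gives (k+1)k a_{k+1} + (k+1) a_{k+1} - k a_k + n a_k = 0, i.e. (k+1)^2 a_{k+1} = (k - n) a_k = (k - 5) a_k. The right side vanishes at k = 5, so the series terminates at degree 5.
Standard normalization L_n(0) = 1 gives a_0 = 1. Work upward with a_{k+1} = (k - 5) a_k / (k+1)^2:
  a_1 = (0 - 5)(1) / 1^2 = -5/1 = -5
  a_2 = (1 - 5)(-5) / 2^2 = 20/4 = 5
  a_3 = (2 - 5)(5) / 3^2 = -15/9 = -5/3
  a_4 = (3 - 5)(-5/3) / 4^2 = (10/3)/16 = 5/24
  a_5 = (4 - 5)(5/24) / 5^2 = (-5/24)/25 = -1/120
Hence L_5(x) = -x^5/120 + 5 x^4/24 - 5 x^3/3 + 5 x^2 - 5 x + 1.

L_5(x); series = -x^5/120 + 5 x^4/24 - 5 x^3/3 + 5 x^2 - 5 x + 1


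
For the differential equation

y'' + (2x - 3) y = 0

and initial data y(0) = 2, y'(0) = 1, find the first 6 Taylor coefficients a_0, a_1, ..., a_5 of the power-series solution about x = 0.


Ansatz: y(x) = sum_{n>=0} a_n x^n, so y'(x) = sum_{n>=1} n a_n x^(n-1) and y''(x) = sum_{n>=2} n(n-1) a_n x^(n-2).
Substitute into P(x) y'' + Q(x) y' + R(x) y = 0 with P(x) = 1, Q(x) = 0, R(x) = 2x - 3, and match powers of x.
Initial conditions: a_0 = 2, a_1 = 1.
Setting the coefficient of each power of x to zero and solving order by order (substituting the coefficients already found):
  x^0: 2 a_2 - 3 a_0 = 0  ->  2 a_2 = 3 a_0 = 6  ->  a_2 = 3
  x^1: 6 a_3 - 3 a_1 + 2 a_0 = 0  ->  6 a_3 = 3 a_1 - 2 a_0 = -1  ->  a_3 = -1/6
  x^2: 12 a_4 - 3 a_2 + 2 a_1 = 0  ->  12 a_4 = 3 a_2 - 2 a_1 = 7  ->  a_4 = 7/12
  x^3: 20 a_5 - 3 a_3 + 2 a_2 = 0  ->  20 a_5 = 3 a_3 - 2 a_2 = -13/2  ->  a_5 = -13/40
Truncated series: y(x) = 2 + x + 3 x^2 - (1/6) x^3 + (7/12) x^4 - (13/40) x^5 + O(x^6).

a_0 = 2; a_1 = 1; a_2 = 3; a_3 = -1/6; a_4 = 7/12; a_5 = -13/40


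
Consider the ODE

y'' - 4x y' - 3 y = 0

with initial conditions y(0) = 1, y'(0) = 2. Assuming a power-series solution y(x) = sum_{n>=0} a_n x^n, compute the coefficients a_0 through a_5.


Ansatz: y(x) = sum_{n>=0} a_n x^n, so y'(x) = sum_{n>=1} n a_n x^(n-1) and y''(x) = sum_{n>=2} n(n-1) a_n x^(n-2).
Substitute into P(x) y'' + Q(x) y' + R(x) y = 0 with P(x) = 1, Q(x) = -4x, R(x) = -3, and match powers of x.
Initial conditions: a_0 = 1, a_1 = 2.
Setting the coefficient of each power of x to zero and solving order by order (substituting the coefficients already found):
  x^0: 2 a_2 - 3 a_0 = 0  ->  2 a_2 = 3 a_0 = 3  ->  a_2 = 3/2
  x^1: 6 a_3 - 7 a_1 = 0  ->  6 a_3 = 7 a_1 = 14  ->  a_3 = 7/3
  x^2: 12 a_4 - 11 a_2 = 0  ->  12 a_4 = 11 a_2 = 33/2  ->  a_4 = 11/8
  x^3: 20 a_5 - 15 a_3 = 0  ->  20 a_5 = 15 a_3 = 35  ->  a_5 = 7/4
Truncated series: y(x) = 1 + 2 x + (3/2) x^2 + (7/3) x^3 + (11/8) x^4 + (7/4) x^5 + O(x^6).

a_0 = 1; a_1 = 2; a_2 = 3/2; a_3 = 7/3; a_4 = 11/8; a_5 = 7/4


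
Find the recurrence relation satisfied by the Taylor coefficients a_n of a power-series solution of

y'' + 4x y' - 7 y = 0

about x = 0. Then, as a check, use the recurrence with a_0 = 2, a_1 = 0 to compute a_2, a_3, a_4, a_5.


Substitute y = sum_n a_n x^n.
y''(x) has coefficient (n+2)(n+1) a_{n+2} at x^n;
4 x y'(x) has coefficient 4 n a_n at x^n (shift);
-7 y(x) has coefficient -7 a_n at x^n.
Matching x^n: (n+2)(n+1) a_{n+2} + (4n - 7) a_n = 0.
Thus a_{n+2} = (-4n + 7) / ((n+1)(n+2)) * a_n.

Check with a_0 = 2, a_1 = 0 (apply the recurrence for n = 0, 1, 2, 3): a_0 = 2, a_1 = 0, a_2 = 7, a_3 = 0, a_4 = -7/12, a_5 = 0.

a_(n+2) = (-4n + 7) / ((n+1)(n+2)) * a_n; check: a_0 = 2, a_1 = 0, a_2 = 7, a_3 = 0, a_4 = -7/12, a_5 = 0


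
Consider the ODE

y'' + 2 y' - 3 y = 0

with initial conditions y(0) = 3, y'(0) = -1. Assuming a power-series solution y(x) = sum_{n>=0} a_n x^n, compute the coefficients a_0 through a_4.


Ansatz: y(x) = sum_{n>=0} a_n x^n, so y'(x) = sum_{n>=1} n a_n x^(n-1) and y''(x) = sum_{n>=2} n(n-1) a_n x^(n-2).
Substitute into P(x) y'' + Q(x) y' + R(x) y = 0 with P(x) = 1, Q(x) = 2, R(x) = -3, and match powers of x.
Initial conditions: a_0 = 3, a_1 = -1.
Setting the coefficient of each power of x to zero and solving order by order (substituting the coefficients already found):
  x^0: 2 a_2 + 2 a_1 - 3 a_0 = 0  ->  2 a_2 = -2 a_1 + 3 a_0 = 11  ->  a_2 = 11/2
  x^1: 6 a_3 + 4 a_2 - 3 a_1 = 0  ->  6 a_3 = -4 a_2 + 3 a_1 = -25  ->  a_3 = -25/6
  x^2: 12 a_4 + 6 a_3 - 3 a_2 = 0  ->  12 a_4 = -6 a_3 + 3 a_2 = 83/2  ->  a_4 = 83/24
Truncated series: y(x) = 3 - x + (11/2) x^2 - (25/6) x^3 + (83/24) x^4 + O(x^5).

a_0 = 3; a_1 = -1; a_2 = 11/2; a_3 = -25/6; a_4 = 83/24


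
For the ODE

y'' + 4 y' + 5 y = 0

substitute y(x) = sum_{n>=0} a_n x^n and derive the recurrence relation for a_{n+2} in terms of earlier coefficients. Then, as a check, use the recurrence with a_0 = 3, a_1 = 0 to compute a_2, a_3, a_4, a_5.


Substitute y = sum_n a_n x^n.
y''(x) has coefficient (n+2)(n+1) a_{n+2} at x^n;
4 y'(x) has coefficient 4 (n+1) a_{n+1} at x^n;
5 y(x) has coefficient 5 a_n at x^n.
Matching x^n: (n+2)(n+1) a_{n+2} + 4 (n+1) a_{n+1} + 5 a_n = 0.
Thus a_{n+2} = [-4 (n+1) a_{n+1} - 5 a_n] / ((n+1)(n+2)).

Check with a_0 = 3, a_1 = 0 (apply the recurrence for n = 0, 1, 2, 3): a_0 = 3, a_1 = 0, a_2 = -15/2, a_3 = 10, a_4 = -55/8, a_5 = 3.

a_(n+2) = [-4 (n+1) a_(n+1) - 5 a_n] / ((n+1)(n+2)); check: a_0 = 3, a_1 = 0, a_2 = -15/2, a_3 = 10, a_4 = -55/8, a_5 = 3


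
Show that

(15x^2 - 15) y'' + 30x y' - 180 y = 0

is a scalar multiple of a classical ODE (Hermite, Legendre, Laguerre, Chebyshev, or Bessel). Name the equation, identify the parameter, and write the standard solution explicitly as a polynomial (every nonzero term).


All three coefficients share the factor -15; dividing through by -15 gives  (1 - x^2) y'' - 2x y' + 12 y = 0.
This matches the Legendre equation (1 - x^2) y'' - 2x y' + n(n+1) y = 0 (note the -2x y' term) with n(n+1) = 12, so n = 3; the polynomial solution is P_3(x).
With y = sum_k a_k x^k, matching x^k gives (k+2)(k+1) a_{k+2} = [k(k+1) - n(n+1)] a_k = (k - 3)(k + 4) a_k. The right side vanishes at k = 3, so the series with the parity of 3 terminates at degree 3.
Standard normalization (P_n(1) = 1): leading coefficient (2n)!/(2^n (n!)^2) = 720/(8*36) = 5/2, so a_3 = 5/2. Work downward with a_k = (k+1)(k+2) a_{k+2} / ((k - 3)(k + 4)):
  a_1 = (2)(3)(5/2) / ((1 - 3)(1 + 4)) = 15/(-10) = -3/2
Hence P_3(x) = 5 x^3/2 - 3 x/2.

P_3(x); series = 5 x^3/2 - 3 x/2


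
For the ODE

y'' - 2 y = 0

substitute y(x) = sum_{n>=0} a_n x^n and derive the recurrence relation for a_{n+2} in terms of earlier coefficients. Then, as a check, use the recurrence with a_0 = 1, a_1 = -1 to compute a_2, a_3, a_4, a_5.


Substitute y = sum_n a_n x^n into y'' + (const) y = 0.
y''(x) = sum_{n>=0} (n+2)(n+1) a_{n+2} x^n.
The ODE becomes sum_n [(n+2)(n+1) a_{n+2} - 2 a_n] x^n = 0.
Setting each coefficient to zero gives the recurrence:
  (n+2)(n+1) a_{n+2} - 2 a_n = 0,
  a_{n+2} = 2 / ((n+1)(n+2)) a_n.

Check with a_0 = 1, a_1 = -1 (apply the recurrence for n = 0, 1, 2, 3): a_0 = 1, a_1 = -1, a_2 = 1, a_3 = -1/3, a_4 = 1/6, a_5 = -1/30.

a_{n+2} = 2/((n+1)(n+2)) * a_n; check: a_0 = 1, a_1 = -1, a_2 = 1, a_3 = -1/3, a_4 = 1/6, a_5 = -1/30


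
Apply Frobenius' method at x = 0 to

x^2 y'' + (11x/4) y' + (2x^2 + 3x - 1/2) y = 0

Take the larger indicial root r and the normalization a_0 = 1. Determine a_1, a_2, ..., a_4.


Write in Frobenius form y'' + (p(x)/x) y' + (q(x)/x^2) y = 0:
  p(x) = 11/4,  q(x) = 2x^2 + 3x - 1/2.
Indicial equation: r(r-1) + (11/4) r + (-1/2) = 0 -> roots r_1 = 1/4, r_2 = -2.
Take r = r_1 = 1/4. Let y(x) = x^r sum_{n>=0} a_n x^n with a_0 = 1.
Substitute y = x^r sum a_n x^n and match x^{r+n}. The recurrence is
  D(n) a_n + 3 a_{n-1} + 2 a_{n-2} = 0,  where D(n) = (r+n)(r+n-1) + (11/4)(r+n) + (-1/2).
  a_n = [-3 a_{n-1} - 2 a_{n-2}] / D(n).
Since the indicial polynomial factors as (r - r_1)(r - r_2), D(n) = (r_1 + n - r_1)(r_1 + n - r_2) = n(n + 9/4).
Evaluating step by step (a_0 = 1):
  n = 1: D(1) = 1(1 + 9/4) = 13/4; numerator = -3(1) = -3; a_1 = (-3)/(13/4) = -12/13
  n = 2: D(2) = 2(2 + 9/4) = 17/2; numerator = -3(-12/13) - 2(1) = 10/13; a_2 = (10/13)/(17/2) = 20/221
  n = 3: D(3) = 3(3 + 9/4) = 63/4; numerator = -3(20/221) - 2(-12/13) = 348/221; a_3 = (348/221)/(63/4) = 464/4641
  n = 4: D(4) = 4(4 + 9/4) = 25; numerator = -3(464/4641) - 2(20/221) = -744/1547; a_4 = (-744/1547)/(25) = -744/38675

r = 1/4; a_0 = 1; a_1 = -12/13; a_2 = 20/221; a_3 = 464/4641; a_4 = -744/38675


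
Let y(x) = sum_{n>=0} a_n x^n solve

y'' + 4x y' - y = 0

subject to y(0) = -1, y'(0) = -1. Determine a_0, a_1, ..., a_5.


Ansatz: y(x) = sum_{n>=0} a_n x^n, so y'(x) = sum_{n>=1} n a_n x^(n-1) and y''(x) = sum_{n>=2} n(n-1) a_n x^(n-2).
Substitute into P(x) y'' + Q(x) y' + R(x) y = 0 with P(x) = 1, Q(x) = 4x, R(x) = -1, and match powers of x.
Initial conditions: a_0 = -1, a_1 = -1.
Setting the coefficient of each power of x to zero and solving order by order (substituting the coefficients already found):
  x^0: 2 a_2 - a_0 = 0  ->  2 a_2 = a_0 = -1  ->  a_2 = -1/2
  x^1: 6 a_3 + 3 a_1 = 0  ->  6 a_3 = -3 a_1 = 3  ->  a_3 = 1/2
  x^2: 12 a_4 + 7 a_2 = 0  ->  12 a_4 = -7 a_2 = 7/2  ->  a_4 = 7/24
  x^3: 20 a_5 + 11 a_3 = 0  ->  20 a_5 = -11 a_3 = -11/2  ->  a_5 = -11/40
Truncated series: y(x) = -1 - x - (1/2) x^2 + (1/2) x^3 + (7/24) x^4 - (11/40) x^5 + O(x^6).

a_0 = -1; a_1 = -1; a_2 = -1/2; a_3 = 1/2; a_4 = 7/24; a_5 = -11/40


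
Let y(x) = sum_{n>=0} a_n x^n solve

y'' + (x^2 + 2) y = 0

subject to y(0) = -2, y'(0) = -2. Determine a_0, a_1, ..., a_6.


Ansatz: y(x) = sum_{n>=0} a_n x^n, so y'(x) = sum_{n>=1} n a_n x^(n-1) and y''(x) = sum_{n>=2} n(n-1) a_n x^(n-2).
Substitute into P(x) y'' + Q(x) y' + R(x) y = 0 with P(x) = 1, Q(x) = 0, R(x) = x^2 + 2, and match powers of x.
Initial conditions: a_0 = -2, a_1 = -2.
Setting the coefficient of each power of x to zero and solving order by order (substituting the coefficients already found):
  x^0: 2 a_2 + 2 a_0 = 0  ->  2 a_2 = -2 a_0 = 4  ->  a_2 = 2
  x^1: 6 a_3 + 2 a_1 = 0  ->  6 a_3 = -2 a_1 = 4  ->  a_3 = 2/3
  x^2: 12 a_4 + 2 a_2 + a_0 = 0  ->  12 a_4 = -2 a_2 - a_0 = -2  ->  a_4 = -1/6
  x^3: 20 a_5 + 2 a_3 + a_1 = 0  ->  20 a_5 = -2 a_3 - a_1 = 2/3  ->  a_5 = 1/30
  x^4: 30 a_6 + 2 a_4 + a_2 = 0  ->  30 a_6 = -2 a_4 - a_2 = -5/3  ->  a_6 = -1/18
Truncated series: y(x) = -2 - 2 x + 2 x^2 + (2/3) x^3 - (1/6) x^4 + (1/30) x^5 - (1/18) x^6 + O(x^7).

a_0 = -2; a_1 = -2; a_2 = 2; a_3 = 2/3; a_4 = -1/6; a_5 = 1/30; a_6 = -1/18


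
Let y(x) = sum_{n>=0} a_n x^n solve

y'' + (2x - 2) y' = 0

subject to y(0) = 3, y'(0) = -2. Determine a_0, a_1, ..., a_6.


Ansatz: y(x) = sum_{n>=0} a_n x^n, so y'(x) = sum_{n>=1} n a_n x^(n-1) and y''(x) = sum_{n>=2} n(n-1) a_n x^(n-2).
Substitute into P(x) y'' + Q(x) y' + R(x) y = 0 with P(x) = 1, Q(x) = 2x - 2, R(x) = 0, and match powers of x.
Initial conditions: a_0 = 3, a_1 = -2.
Setting the coefficient of each power of x to zero and solving order by order (substituting the coefficients already found):
  x^0: 2 a_2 - 2 a_1 = 0  ->  2 a_2 = 2 a_1 = -4  ->  a_2 = -2
  x^1: 6 a_3 - 4 a_2 + 2 a_1 = 0  ->  6 a_3 = 4 a_2 - 2 a_1 = -4  ->  a_3 = -2/3
  x^2: 12 a_4 - 6 a_3 + 4 a_2 = 0  ->  12 a_4 = 6 a_3 - 4 a_2 = 4  ->  a_4 = 1/3
  x^3: 20 a_5 - 8 a_4 + 6 a_3 = 0  ->  20 a_5 = 8 a_4 - 6 a_3 = 20/3  ->  a_5 = 1/3
  x^4: 30 a_6 - 10 a_5 + 8 a_4 = 0  ->  30 a_6 = 10 a_5 - 8 a_4 = 2/3  ->  a_6 = 1/45
Truncated series: y(x) = 3 - 2 x - 2 x^2 - (2/3) x^3 + (1/3) x^4 + (1/3) x^5 + (1/45) x^6 + O(x^7).

a_0 = 3; a_1 = -2; a_2 = -2; a_3 = -2/3; a_4 = 1/3; a_5 = 1/3; a_6 = 1/45


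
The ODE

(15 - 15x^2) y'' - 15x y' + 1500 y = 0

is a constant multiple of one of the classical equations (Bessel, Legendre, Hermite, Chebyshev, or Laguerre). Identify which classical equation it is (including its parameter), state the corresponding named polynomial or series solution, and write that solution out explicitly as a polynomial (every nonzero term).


All three coefficients share the factor 15; dividing through by 15 gives  (1 - x^2) y'' - x y' + 100 y = 0.
This matches the Chebyshev equation (1 - x^2) y'' - x y' + n^2 y = 0 (note the -x y' term, not -2x y') with n^2 = 100, so n = 10; the polynomial solution is T_10(x).
With y = sum_k a_k x^k, matching x^k gives (k+2)(k+1) a_{k+2} = (k^2 - n^2) a_k = (k - 10)(k + 10) a_k. The right side vanishes at k = 10, so the series with the parity of 10 terminates at degree 10.
Standard normalization: leading coefficient of T_n is 2^(n-1), so a_10 = 2^9 = 512. Work downward with a_k = (k+1)(k+2) a_{k+2} / ((k - 10)(k + 10)):
  a_8 = (9)(10)(512) / ((8 - 10)(8 + 10)) = 46080/(-36) = -1280
  a_6 = (7)(8)(-1280) / ((6 - 10)(6 + 10)) = -71680/(-64) = 1120
  a_4 = (5)(6)(1120) / ((4 - 10)(4 + 10)) = 33600/(-84) = -400
  a_2 = (3)(4)(-400) / ((2 - 10)(2 + 10)) = -4800/(-96) = 50
  a_0 = (1)(2)(50) / ((0 - 10)(0 + 10)) = 100/(-100) = -1
Hence T_10(x) = 512 x^10 - 1280 x^8 + 1120 x^6 - 400 x^4 + 50 x^2 - 1.

T_10(x); series = 512 x^10 - 1280 x^8 + 1120 x^6 - 400 x^4 + 50 x^2 - 1


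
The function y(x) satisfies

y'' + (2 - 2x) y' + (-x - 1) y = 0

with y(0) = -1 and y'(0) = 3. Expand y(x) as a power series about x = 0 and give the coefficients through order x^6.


Ansatz: y(x) = sum_{n>=0} a_n x^n, so y'(x) = sum_{n>=1} n a_n x^(n-1) and y''(x) = sum_{n>=2} n(n-1) a_n x^(n-2).
Substitute into P(x) y'' + Q(x) y' + R(x) y = 0 with P(x) = 1, Q(x) = 2 - 2x, R(x) = -x - 1, and match powers of x.
Initial conditions: a_0 = -1, a_1 = 3.
Setting the coefficient of each power of x to zero and solving order by order (substituting the coefficients already found):
  x^0: 2 a_2 + 2 a_1 - a_0 = 0  ->  2 a_2 = -2 a_1 + a_0 = -7  ->  a_2 = -7/2
  x^1: 6 a_3 + 4 a_2 - 3 a_1 - a_0 = 0  ->  6 a_3 = -4 a_2 + 3 a_1 + a_0 = 22  ->  a_3 = 11/3
  x^2: 12 a_4 + 6 a_3 - 5 a_2 - a_1 = 0  ->  12 a_4 = -6 a_3 + 5 a_2 + a_1 = -73/2  ->  a_4 = -73/24
  x^3: 20 a_5 + 8 a_4 - 7 a_3 - a_2 = 0  ->  20 a_5 = -8 a_4 + 7 a_3 + a_2 = 93/2  ->  a_5 = 93/40
  x^4: 30 a_6 + 10 a_5 - 9 a_4 - a_3 = 0  ->  30 a_6 = -10 a_5 + 9 a_4 + a_3 = -1127/24  ->  a_6 = -1127/720
Truncated series: y(x) = -1 + 3 x - (7/2) x^2 + (11/3) x^3 - (73/24) x^4 + (93/40) x^5 - (1127/720) x^6 + O(x^7).

a_0 = -1; a_1 = 3; a_2 = -7/2; a_3 = 11/3; a_4 = -73/24; a_5 = 93/40; a_6 = -1127/720


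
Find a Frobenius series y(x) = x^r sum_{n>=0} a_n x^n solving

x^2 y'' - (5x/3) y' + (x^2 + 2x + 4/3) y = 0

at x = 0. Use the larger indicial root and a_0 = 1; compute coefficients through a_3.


Write in Frobenius form y'' + (p(x)/x) y' + (q(x)/x^2) y = 0:
  p(x) = -5/3,  q(x) = x^2 + 2x + 4/3.
Indicial equation: r(r-1) + (-5/3) r + (4/3) = 0 -> roots r_1 = 2, r_2 = 2/3.
Take r = r_1 = 2. Let y(x) = x^r sum_{n>=0} a_n x^n with a_0 = 1.
Substitute y = x^r sum a_n x^n and match x^{r+n}. The recurrence is
  D(n) a_n + 2 a_{n-1} + 1 a_{n-2} = 0,  where D(n) = (r+n)(r+n-1) + (-5/3)(r+n) + (4/3).
  a_n = [-2 a_{n-1} - 1 a_{n-2}] / D(n).
Since the indicial polynomial factors as (r - r_1)(r - r_2), D(n) = (r_1 + n - r_1)(r_1 + n - r_2) = n(n + 4/3).
Evaluating step by step (a_0 = 1):
  n = 1: D(1) = 1(1 + 4/3) = 7/3; numerator = -2(1) = -2; a_1 = (-2)/(7/3) = -6/7
  n = 2: D(2) = 2(2 + 4/3) = 20/3; numerator = -2(-6/7) - 1(1) = 5/7; a_2 = (5/7)/(20/3) = 3/28
  n = 3: D(3) = 3(3 + 4/3) = 13; numerator = -2(3/28) - 1(-6/7) = 9/14; a_3 = (9/14)/(13) = 9/182

r = 2; a_0 = 1; a_1 = -6/7; a_2 = 3/28; a_3 = 9/182


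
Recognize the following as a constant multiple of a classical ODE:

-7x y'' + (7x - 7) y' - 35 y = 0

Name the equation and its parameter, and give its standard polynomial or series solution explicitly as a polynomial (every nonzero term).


All three coefficients share the factor -7; dividing through by -7 gives  x y'' + (1 - x) y' + 5 y = 0.
This matches the Laguerre equation x y'' + (1 - x) y' + n y = 0 with n = 5; the polynomial solution is L_5(x).
With y = sum_k a_k x^k, matching x^k gives (k+1)k a_{k+1} + (k+1) a_{k+1} - k a_k + n a_k = 0, i.e. (k+1)^2 a_{k+1} = (k - n) a_k = (k - 5) a_k. The right side vanishes at k = 5, so the series terminates at degree 5.
Standard normalization L_n(0) = 1 gives a_0 = 1. Work upward with a_{k+1} = (k - 5) a_k / (k+1)^2:
  a_1 = (0 - 5)(1) / 1^2 = -5/1 = -5
  a_2 = (1 - 5)(-5) / 2^2 = 20/4 = 5
  a_3 = (2 - 5)(5) / 3^2 = -15/9 = -5/3
  a_4 = (3 - 5)(-5/3) / 4^2 = (10/3)/16 = 5/24
  a_5 = (4 - 5)(5/24) / 5^2 = (-5/24)/25 = -1/120
Hence L_5(x) = -x^5/120 + 5 x^4/24 - 5 x^3/3 + 5 x^2 - 5 x + 1.

L_5(x); series = -x^5/120 + 5 x^4/24 - 5 x^3/3 + 5 x^2 - 5 x + 1


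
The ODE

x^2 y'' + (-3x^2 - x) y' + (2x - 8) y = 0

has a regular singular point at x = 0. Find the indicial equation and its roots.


Divide by x^2 to reach normal form y'' + P_1(x) y' + P_2(x) y = 0 with P_1(x) = -3 - 1/x and P_2(x) = 2/x - 8/x^2.
x = 0 is a singular point because the y'-coefficient -3 - 1/x has a pole at x = 0 and the y-coefficient 2/x - 8/x^2 has a pole at x = 0.
It is a regular singular point because x P_1(x) = p(x) = -3x - 1 and x^2 P_2(x) = q(x) = 2x - 8 are polynomials, hence analytic at x = 0.
p(0) = -1,  q(0) = -8.
Indicial equation: r(r-1) + p(0) r + q(0) = 0, i.e. r^2 + (p(0) - 1) r + q(0) = 0, i.e. r^2 - 2 r - 8 = 0.
Discriminant: (-2)^2 - 4(-8) = 36, so r = (2 ± 6)/2.
Solving: r_1 = 4, r_2 = -2.

indicial: r^2 - 2 r - 8 = 0; roots r_1 = 4, r_2 = -2


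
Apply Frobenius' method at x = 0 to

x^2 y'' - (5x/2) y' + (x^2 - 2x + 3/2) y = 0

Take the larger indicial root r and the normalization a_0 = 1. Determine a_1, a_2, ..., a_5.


Write in Frobenius form y'' + (p(x)/x) y' + (q(x)/x^2) y = 0:
  p(x) = -5/2,  q(x) = x^2 - 2x + 3/2.
Indicial equation: r(r-1) + (-5/2) r + (3/2) = 0 -> roots r_1 = 3, r_2 = 1/2.
Take r = r_1 = 3. Let y(x) = x^r sum_{n>=0} a_n x^n with a_0 = 1.
Substitute y = x^r sum a_n x^n and match x^{r+n}. The recurrence is
  D(n) a_n - 2 a_{n-1} + 1 a_{n-2} = 0,  where D(n) = (r+n)(r+n-1) + (-5/2)(r+n) + (3/2).
  a_n = [2 a_{n-1} - 1 a_{n-2}] / D(n).
Since the indicial polynomial factors as (r - r_1)(r - r_2), D(n) = (r_1 + n - r_1)(r_1 + n - r_2) = n(n + 5/2).
Evaluating step by step (a_0 = 1):
  n = 1: D(1) = 1(1 + 5/2) = 7/2; numerator = 2(1) = 2; a_1 = (2)/(7/2) = 4/7
  n = 2: D(2) = 2(2 + 5/2) = 9; numerator = 2(4/7) - 1(1) = 1/7; a_2 = (1/7)/(9) = 1/63
  n = 3: D(3) = 3(3 + 5/2) = 33/2; numerator = 2(1/63) - 1(4/7) = -34/63; a_3 = (-34/63)/(33/2) = -68/2079
  n = 4: D(4) = 4(4 + 5/2) = 26; numerator = 2(-68/2079) - 1(1/63) = -169/2079; a_4 = (-169/2079)/(26) = -13/4158
  n = 5: D(5) = 5(5 + 5/2) = 75/2; numerator = 2(-13/4158) - 1(-68/2079) = 5/189; a_5 = (5/189)/(75/2) = 2/2835

r = 3; a_0 = 1; a_1 = 4/7; a_2 = 1/63; a_3 = -68/2079; a_4 = -13/4158; a_5 = 2/2835


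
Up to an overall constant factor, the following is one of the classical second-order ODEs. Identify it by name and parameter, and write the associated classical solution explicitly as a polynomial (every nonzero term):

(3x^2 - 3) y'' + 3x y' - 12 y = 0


All three coefficients share the factor -3; dividing through by -3 gives  (1 - x^2) y'' - x y' + 4 y = 0.
This matches the Chebyshev equation (1 - x^2) y'' - x y' + n^2 y = 0 (note the -x y' term, not -2x y') with n^2 = 4, so n = 2; the polynomial solution is T_2(x).
With y = sum_k a_k x^k, matching x^k gives (k+2)(k+1) a_{k+2} = (k^2 - n^2) a_k = (k - 2)(k + 2) a_k. The right side vanishes at k = 2, so the series with the parity of 2 terminates at degree 2.
Standard normalization: leading coefficient of T_n is 2^(n-1), so a_2 = 2^1 = 2. Work downward with a_k = (k+1)(k+2) a_{k+2} / ((k - 2)(k + 2)):
  a_0 = (1)(2)(2) / ((0 - 2)(0 + 2)) = 4/(-4) = -1
Hence T_2(x) = 2 x^2 - 1.

T_2(x); series = 2 x^2 - 1


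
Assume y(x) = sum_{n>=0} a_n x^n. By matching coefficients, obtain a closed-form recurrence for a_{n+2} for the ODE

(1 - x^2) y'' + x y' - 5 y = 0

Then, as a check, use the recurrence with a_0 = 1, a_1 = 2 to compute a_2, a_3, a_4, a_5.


Substitute y = sum_n a_n x^n.
(1 - 1 x^2) y'' contributes (n+2)(n+1) a_{n+2} - n(n-1) a_n at x^n.
x y'(x) contributes n a_n at x^n.
-5 y(x) contributes -5 a_n at x^n.
Matching x^n: (n+2)(n+1) a_{n+2} + (-n(n-1) + n - 5) a_n = 0.
Thus a_{n+2} = (n(n-1) - n + 5) / ((n+1)(n+2)) * a_n.

Check with a_0 = 1, a_1 = 2 (apply the recurrence for n = 0, 1, 2, 3): a_0 = 1, a_1 = 2, a_2 = 5/2, a_3 = 4/3, a_4 = 25/24, a_5 = 8/15.

a_(n+2) = (n(n-1) - n + 5) / ((n+1)(n+2)) * a_n; check: a_0 = 1, a_1 = 2, a_2 = 5/2, a_3 = 4/3, a_4 = 25/24, a_5 = 8/15


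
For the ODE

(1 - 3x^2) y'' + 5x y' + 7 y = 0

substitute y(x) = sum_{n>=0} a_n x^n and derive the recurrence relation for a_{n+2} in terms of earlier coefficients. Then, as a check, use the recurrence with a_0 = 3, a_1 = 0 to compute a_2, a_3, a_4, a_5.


Substitute y = sum_n a_n x^n.
(1 - 3 x^2) y'' contributes (n+2)(n+1) a_{n+2} - 3 n(n-1) a_n at x^n.
5 x y'(x) contributes 5 n a_n at x^n.
7 y(x) contributes 7 a_n at x^n.
Matching x^n: (n+2)(n+1) a_{n+2} + (-3 n(n-1) + 5 n + 7) a_n = 0.
Thus a_{n+2} = (3 n(n-1) - 5 n - 7) / ((n+1)(n+2)) * a_n.

Check with a_0 = 3, a_1 = 0 (apply the recurrence for n = 0, 1, 2, 3): a_0 = 3, a_1 = 0, a_2 = -21/2, a_3 = 0, a_4 = 77/8, a_5 = 0.

a_(n+2) = (3 n(n-1) - 5 n - 7) / ((n+1)(n+2)) * a_n; check: a_0 = 3, a_1 = 0, a_2 = -21/2, a_3 = 0, a_4 = 77/8, a_5 = 0


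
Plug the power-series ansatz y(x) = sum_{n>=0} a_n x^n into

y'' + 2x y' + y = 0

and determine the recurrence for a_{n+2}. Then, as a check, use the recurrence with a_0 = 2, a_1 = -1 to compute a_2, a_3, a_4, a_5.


Substitute y = sum_n a_n x^n.
y''(x) has coefficient (n+2)(n+1) a_{n+2} at x^n;
2 x y'(x) has coefficient 2 n a_n at x^n (shift);
y(x) has coefficient 1 a_n at x^n.
Matching x^n: (n+2)(n+1) a_{n+2} + (2n + 1) a_n = 0.
Thus a_{n+2} = (-2n - 1) / ((n+1)(n+2)) * a_n.

Check with a_0 = 2, a_1 = -1 (apply the recurrence for n = 0, 1, 2, 3): a_0 = 2, a_1 = -1, a_2 = -1, a_3 = 1/2, a_4 = 5/12, a_5 = -7/40.

a_(n+2) = (-2n - 1) / ((n+1)(n+2)) * a_n; check: a_0 = 2, a_1 = -1, a_2 = -1, a_3 = 1/2, a_4 = 5/12, a_5 = -7/40


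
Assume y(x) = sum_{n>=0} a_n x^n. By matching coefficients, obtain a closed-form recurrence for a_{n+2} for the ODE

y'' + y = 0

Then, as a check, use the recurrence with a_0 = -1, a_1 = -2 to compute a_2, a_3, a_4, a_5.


Substitute y = sum_n a_n x^n into y'' + (const) y = 0.
y''(x) = sum_{n>=0} (n+2)(n+1) a_{n+2} x^n.
The ODE becomes sum_n [(n+2)(n+1) a_{n+2} + 1 a_n] x^n = 0.
Setting each coefficient to zero gives the recurrence:
  (n+2)(n+1) a_{n+2} + 1 a_n = 0,
  a_{n+2} = -1 / ((n+1)(n+2)) a_n.

Check with a_0 = -1, a_1 = -2 (apply the recurrence for n = 0, 1, 2, 3): a_0 = -1, a_1 = -2, a_2 = 1/2, a_3 = 1/3, a_4 = -1/24, a_5 = -1/60.

a_{n+2} = -1/((n+1)(n+2)) * a_n; check: a_0 = -1, a_1 = -2, a_2 = 1/2, a_3 = 1/3, a_4 = -1/24, a_5 = -1/60


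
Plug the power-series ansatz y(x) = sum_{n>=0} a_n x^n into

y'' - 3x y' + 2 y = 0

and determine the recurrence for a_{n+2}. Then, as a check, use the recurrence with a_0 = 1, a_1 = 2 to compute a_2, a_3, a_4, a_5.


Substitute y = sum_n a_n x^n.
y''(x) has coefficient (n+2)(n+1) a_{n+2} at x^n;
-3 x y'(x) has coefficient -3 n a_n at x^n (shift);
2 y(x) has coefficient 2 a_n at x^n.
Matching x^n: (n+2)(n+1) a_{n+2} + (-3n + 2) a_n = 0.
Thus a_{n+2} = (3n - 2) / ((n+1)(n+2)) * a_n.

Check with a_0 = 1, a_1 = 2 (apply the recurrence for n = 0, 1, 2, 3): a_0 = 1, a_1 = 2, a_2 = -1, a_3 = 1/3, a_4 = -1/3, a_5 = 7/60.

a_(n+2) = (3n - 2) / ((n+1)(n+2)) * a_n; check: a_0 = 1, a_1 = 2, a_2 = -1, a_3 = 1/3, a_4 = -1/3, a_5 = 7/60


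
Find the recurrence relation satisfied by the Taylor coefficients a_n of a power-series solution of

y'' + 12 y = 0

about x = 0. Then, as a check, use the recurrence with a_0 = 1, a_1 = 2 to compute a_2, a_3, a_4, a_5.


Substitute y = sum_n a_n x^n into y'' + (const) y = 0.
y''(x) = sum_{n>=0} (n+2)(n+1) a_{n+2} x^n.
The ODE becomes sum_n [(n+2)(n+1) a_{n+2} + 12 a_n] x^n = 0.
Setting each coefficient to zero gives the recurrence:
  (n+2)(n+1) a_{n+2} + 12 a_n = 0,
  a_{n+2} = -12 / ((n+1)(n+2)) a_n.

Check with a_0 = 1, a_1 = 2 (apply the recurrence for n = 0, 1, 2, 3): a_0 = 1, a_1 = 2, a_2 = -6, a_3 = -4, a_4 = 6, a_5 = 12/5.

a_{n+2} = -12/((n+1)(n+2)) * a_n; check: a_0 = 1, a_1 = 2, a_2 = -6, a_3 = -4, a_4 = 6, a_5 = 12/5


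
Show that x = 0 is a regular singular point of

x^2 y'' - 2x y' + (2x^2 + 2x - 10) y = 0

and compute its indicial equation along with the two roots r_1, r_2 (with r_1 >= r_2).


Divide by x^2 to reach normal form y'' + P_1(x) y' + P_2(x) y = 0 with P_1(x) = -2/x and P_2(x) = 2 + 2/x - 10/x^2.
x = 0 is a singular point because the y'-coefficient -2/x has a pole at x = 0 and the y-coefficient 2 + 2/x - 10/x^2 has a pole at x = 0.
It is a regular singular point because x P_1(x) = p(x) = -2 and x^2 P_2(x) = q(x) = 2x^2 + 2x - 10 are polynomials, hence analytic at x = 0.
p(0) = -2,  q(0) = -10.
Indicial equation: r(r-1) + p(0) r + q(0) = 0, i.e. r^2 + (p(0) - 1) r + q(0) = 0, i.e. r^2 - 3 r - 10 = 0.
Discriminant: (-3)^2 - 4(-10) = 49, so r = (3 ± 7)/2.
Solving: r_1 = 5, r_2 = -2.

indicial: r^2 - 3 r - 10 = 0; roots r_1 = 5, r_2 = -2


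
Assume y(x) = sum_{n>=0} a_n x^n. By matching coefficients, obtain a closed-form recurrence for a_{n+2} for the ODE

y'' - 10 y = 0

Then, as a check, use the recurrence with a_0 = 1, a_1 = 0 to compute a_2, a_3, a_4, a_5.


Substitute y = sum_n a_n x^n into y'' + (const) y = 0.
y''(x) = sum_{n>=0} (n+2)(n+1) a_{n+2} x^n.
The ODE becomes sum_n [(n+2)(n+1) a_{n+2} - 10 a_n] x^n = 0.
Setting each coefficient to zero gives the recurrence:
  (n+2)(n+1) a_{n+2} - 10 a_n = 0,
  a_{n+2} = 10 / ((n+1)(n+2)) a_n.

Check with a_0 = 1, a_1 = 0 (apply the recurrence for n = 0, 1, 2, 3): a_0 = 1, a_1 = 0, a_2 = 5, a_3 = 0, a_4 = 25/6, a_5 = 0.

a_{n+2} = 10/((n+1)(n+2)) * a_n; check: a_0 = 1, a_1 = 0, a_2 = 5, a_3 = 0, a_4 = 25/6, a_5 = 0


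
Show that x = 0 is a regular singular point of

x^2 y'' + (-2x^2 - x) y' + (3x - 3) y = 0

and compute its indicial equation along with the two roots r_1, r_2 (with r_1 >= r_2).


Divide by x^2 to reach normal form y'' + P_1(x) y' + P_2(x) y = 0 with P_1(x) = -2 - 1/x and P_2(x) = 3/x - 3/x^2.
x = 0 is a singular point because the y'-coefficient -2 - 1/x has a pole at x = 0 and the y-coefficient 3/x - 3/x^2 has a pole at x = 0.
It is a regular singular point because x P_1(x) = p(x) = -2x - 1 and x^2 P_2(x) = q(x) = 3x - 3 are polynomials, hence analytic at x = 0.
p(0) = -1,  q(0) = -3.
Indicial equation: r(r-1) + p(0) r + q(0) = 0, i.e. r^2 + (p(0) - 1) r + q(0) = 0, i.e. r^2 - 2 r - 3 = 0.
Discriminant: (-2)^2 - 4(-3) = 16, so r = (2 ± 4)/2.
Solving: r_1 = 3, r_2 = -1.

indicial: r^2 - 2 r - 3 = 0; roots r_1 = 3, r_2 = -1


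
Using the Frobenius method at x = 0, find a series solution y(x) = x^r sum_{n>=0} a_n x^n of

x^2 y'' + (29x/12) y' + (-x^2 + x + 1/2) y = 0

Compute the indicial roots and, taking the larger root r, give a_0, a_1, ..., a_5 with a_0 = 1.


Write in Frobenius form y'' + (p(x)/x) y' + (q(x)/x^2) y = 0:
  p(x) = 29/12,  q(x) = -x^2 + x + 1/2.
Indicial equation: r(r-1) + (29/12) r + (1/2) = 0 -> roots r_1 = -2/3, r_2 = -3/4.
Take r = r_1 = -2/3. Let y(x) = x^r sum_{n>=0} a_n x^n with a_0 = 1.
Substitute y = x^r sum a_n x^n and match x^{r+n}. The recurrence is
  D(n) a_n + 1 a_{n-1} - 1 a_{n-2} = 0,  where D(n) = (r+n)(r+n-1) + (29/12)(r+n) + (1/2).
  a_n = [-1 a_{n-1} + 1 a_{n-2}] / D(n).
Since the indicial polynomial factors as (r - r_1)(r - r_2), D(n) = (r_1 + n - r_1)(r_1 + n - r_2) = n(n + 1/12).
Evaluating step by step (a_0 = 1):
  n = 1: D(1) = 1(1 + 1/12) = 13/12; numerator = -1(1) = -1; a_1 = (-1)/(13/12) = -12/13
  n = 2: D(2) = 2(2 + 1/12) = 25/6; numerator = -1(-12/13) + 1(1) = 25/13; a_2 = (25/13)/(25/6) = 6/13
  n = 3: D(3) = 3(3 + 1/12) = 37/4; numerator = -1(6/13) + 1(-12/13) = -18/13; a_3 = (-18/13)/(37/4) = -72/481
  n = 4: D(4) = 4(4 + 1/12) = 49/3; numerator = -1(-72/481) + 1(6/13) = 294/481; a_4 = (294/481)/(49/3) = 18/481
  n = 5: D(5) = 5(5 + 1/12) = 305/12; numerator = -1(18/481) + 1(-72/481) = -90/481; a_5 = (-90/481)/(305/12) = -216/29341

r = -2/3; a_0 = 1; a_1 = -12/13; a_2 = 6/13; a_3 = -72/481; a_4 = 18/481; a_5 = -216/29341


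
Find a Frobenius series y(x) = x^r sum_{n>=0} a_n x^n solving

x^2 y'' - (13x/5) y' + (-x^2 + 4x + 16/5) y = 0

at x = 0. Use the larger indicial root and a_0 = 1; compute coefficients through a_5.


Write in Frobenius form y'' + (p(x)/x) y' + (q(x)/x^2) y = 0:
  p(x) = -13/5,  q(x) = -x^2 + 4x + 16/5.
Indicial equation: r(r-1) + (-13/5) r + (16/5) = 0 -> roots r_1 = 2, r_2 = 8/5.
Take r = r_1 = 2. Let y(x) = x^r sum_{n>=0} a_n x^n with a_0 = 1.
Substitute y = x^r sum a_n x^n and match x^{r+n}. The recurrence is
  D(n) a_n + 4 a_{n-1} - 1 a_{n-2} = 0,  where D(n) = (r+n)(r+n-1) + (-13/5)(r+n) + (16/5).
  a_n = [-4 a_{n-1} + 1 a_{n-2}] / D(n).
Since the indicial polynomial factors as (r - r_1)(r - r_2), D(n) = (r_1 + n - r_1)(r_1 + n - r_2) = n(n + 2/5).
Evaluating step by step (a_0 = 1):
  n = 1: D(1) = 1(1 + 2/5) = 7/5; numerator = -4(1) = -4; a_1 = (-4)/(7/5) = -20/7
  n = 2: D(2) = 2(2 + 2/5) = 24/5; numerator = -4(-20/7) + 1(1) = 87/7; a_2 = (87/7)/(24/5) = 145/56
  n = 3: D(3) = 3(3 + 2/5) = 51/5; numerator = -4(145/56) + 1(-20/7) = -185/14; a_3 = (-185/14)/(51/5) = -925/714
  n = 4: D(4) = 4(4 + 2/5) = 88/5; numerator = -4(-925/714) + 1(145/56) = 22195/2856; a_4 = (22195/2856)/(88/5) = 110975/251328
  n = 5: D(5) = 5(5 + 2/5) = 27; numerator = -4(110975/251328) + 1(-925/714) = -64125/20944; a_5 = (-64125/20944)/(27) = -2375/20944

r = 2; a_0 = 1; a_1 = -20/7; a_2 = 145/56; a_3 = -925/714; a_4 = 110975/251328; a_5 = -2375/20944


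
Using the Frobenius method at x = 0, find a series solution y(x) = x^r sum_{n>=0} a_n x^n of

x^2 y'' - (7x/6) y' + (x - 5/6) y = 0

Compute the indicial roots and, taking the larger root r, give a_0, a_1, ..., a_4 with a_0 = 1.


Write in Frobenius form y'' + (p(x)/x) y' + (q(x)/x^2) y = 0:
  p(x) = -7/6,  q(x) = x - 5/6.
Indicial equation: r(r-1) + (-7/6) r + (-5/6) = 0 -> roots r_1 = 5/2, r_2 = -1/3.
Take r = r_1 = 5/2. Let y(x) = x^r sum_{n>=0} a_n x^n with a_0 = 1.
Substitute y = x^r sum a_n x^n and match x^{r+n}. The recurrence is
  D(n) a_n + 1 a_{n-1} = 0,  where D(n) = (r+n)(r+n-1) + (-7/6)(r+n) + (-5/6).
  a_n = -1 / D(n) * a_{n-1}.
Since the indicial polynomial factors as (r - r_1)(r - r_2), D(n) = (r_1 + n - r_1)(r_1 + n - r_2) = n(n + 17/6).
Evaluating step by step (a_0 = 1):
  n = 1: D(1) = 1(1 + 17/6) = 23/6; numerator = -1(1) = -1; a_1 = (-1)/(23/6) = -6/23
  n = 2: D(2) = 2(2 + 17/6) = 29/3; numerator = -1(-6/23) = 6/23; a_2 = (6/23)/(29/3) = 18/667
  n = 3: D(3) = 3(3 + 17/6) = 35/2; numerator = -1(18/667) = -18/667; a_3 = (-18/667)/(35/2) = -36/23345
  n = 4: D(4) = 4(4 + 17/6) = 82/3; numerator = -1(-36/23345) = 36/23345; a_4 = (36/23345)/(82/3) = 54/957145

r = 5/2; a_0 = 1; a_1 = -6/23; a_2 = 18/667; a_3 = -36/23345; a_4 = 54/957145


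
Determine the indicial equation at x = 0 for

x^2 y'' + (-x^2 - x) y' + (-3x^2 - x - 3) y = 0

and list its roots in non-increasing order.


Divide by x^2 to reach normal form y'' + P_1(x) y' + P_2(x) y = 0 with P_1(x) = -1 - 1/x and P_2(x) = -3 - 1/x - 3/x^2.
x = 0 is a singular point because the y'-coefficient -1 - 1/x has a pole at x = 0 and the y-coefficient -3 - 1/x - 3/x^2 has a pole at x = 0.
It is a regular singular point because x P_1(x) = p(x) = -x - 1 and x^2 P_2(x) = q(x) = -3x^2 - x - 3 are polynomials, hence analytic at x = 0.
p(0) = -1,  q(0) = -3.
Indicial equation: r(r-1) + p(0) r + q(0) = 0, i.e. r^2 + (p(0) - 1) r + q(0) = 0, i.e. r^2 - 2 r - 3 = 0.
Discriminant: (-2)^2 - 4(-3) = 16, so r = (2 ± 4)/2.
Solving: r_1 = 3, r_2 = -1.

indicial: r^2 - 2 r - 3 = 0; roots r_1 = 3, r_2 = -1


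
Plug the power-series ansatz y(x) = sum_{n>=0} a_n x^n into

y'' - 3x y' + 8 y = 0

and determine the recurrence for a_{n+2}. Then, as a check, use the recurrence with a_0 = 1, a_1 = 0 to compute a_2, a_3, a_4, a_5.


Substitute y = sum_n a_n x^n.
y''(x) has coefficient (n+2)(n+1) a_{n+2} at x^n;
-3 x y'(x) has coefficient -3 n a_n at x^n (shift);
8 y(x) has coefficient 8 a_n at x^n.
Matching x^n: (n+2)(n+1) a_{n+2} + (-3n + 8) a_n = 0.
Thus a_{n+2} = (3n - 8) / ((n+1)(n+2)) * a_n.

Check with a_0 = 1, a_1 = 0 (apply the recurrence for n = 0, 1, 2, 3): a_0 = 1, a_1 = 0, a_2 = -4, a_3 = 0, a_4 = 2/3, a_5 = 0.

a_(n+2) = (3n - 8) / ((n+1)(n+2)) * a_n; check: a_0 = 1, a_1 = 0, a_2 = -4, a_3 = 0, a_4 = 2/3, a_5 = 0


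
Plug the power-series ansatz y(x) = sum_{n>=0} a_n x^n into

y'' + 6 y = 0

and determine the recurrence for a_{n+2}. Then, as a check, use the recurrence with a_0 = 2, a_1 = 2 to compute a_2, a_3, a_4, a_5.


Substitute y = sum_n a_n x^n into y'' + (const) y = 0.
y''(x) = sum_{n>=0} (n+2)(n+1) a_{n+2} x^n.
The ODE becomes sum_n [(n+2)(n+1) a_{n+2} + 6 a_n] x^n = 0.
Setting each coefficient to zero gives the recurrence:
  (n+2)(n+1) a_{n+2} + 6 a_n = 0,
  a_{n+2} = -6 / ((n+1)(n+2)) a_n.

Check with a_0 = 2, a_1 = 2 (apply the recurrence for n = 0, 1, 2, 3): a_0 = 2, a_1 = 2, a_2 = -6, a_3 = -2, a_4 = 3, a_5 = 3/5.

a_{n+2} = -6/((n+1)(n+2)) * a_n; check: a_0 = 2, a_1 = 2, a_2 = -6, a_3 = -2, a_4 = 3, a_5 = 3/5


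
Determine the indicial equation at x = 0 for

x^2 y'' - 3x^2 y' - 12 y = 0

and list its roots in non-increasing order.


Divide by x^2 to reach normal form y'' + P_1(x) y' + P_2(x) y = 0 with P_1(x) = -3 and P_2(x) = -12/x^2.
x = 0 is a singular point because the y-coefficient -12/x^2 has a pole at x = 0.
It is a regular singular point because x P_1(x) = p(x) = -3x and x^2 P_2(x) = q(x) = -12 are polynomials, hence analytic at x = 0.
p(0) = 0,  q(0) = -12.
Indicial equation: r(r-1) + p(0) r + q(0) = 0, i.e. r^2 + (p(0) - 1) r + q(0) = 0, i.e. r^2 - 1 r - 12 = 0.
Discriminant: (-1)^2 - 4(-12) = 49, so r = (1 ± 7)/2.
Solving: r_1 = 4, r_2 = -3.

indicial: r^2 - 1 r - 12 = 0; roots r_1 = 4, r_2 = -3


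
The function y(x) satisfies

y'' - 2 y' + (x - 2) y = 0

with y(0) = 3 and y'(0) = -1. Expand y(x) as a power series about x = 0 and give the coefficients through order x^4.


Ansatz: y(x) = sum_{n>=0} a_n x^n, so y'(x) = sum_{n>=1} n a_n x^(n-1) and y''(x) = sum_{n>=2} n(n-1) a_n x^(n-2).
Substitute into P(x) y'' + Q(x) y' + R(x) y = 0 with P(x) = 1, Q(x) = -2, R(x) = x - 2, and match powers of x.
Initial conditions: a_0 = 3, a_1 = -1.
Setting the coefficient of each power of x to zero and solving order by order (substituting the coefficients already found):
  x^0: 2 a_2 - 2 a_1 - 2 a_0 = 0  ->  2 a_2 = 2 a_1 + 2 a_0 = 4  ->  a_2 = 2
  x^1: 6 a_3 - 4 a_2 - 2 a_1 + a_0 = 0  ->  6 a_3 = 4 a_2 + 2 a_1 - a_0 = 3  ->  a_3 = 1/2
  x^2: 12 a_4 - 6 a_3 - 2 a_2 + a_1 = 0  ->  12 a_4 = 6 a_3 + 2 a_2 - a_1 = 8  ->  a_4 = 2/3
Truncated series: y(x) = 3 - x + 2 x^2 + (1/2) x^3 + (2/3) x^4 + O(x^5).

a_0 = 3; a_1 = -1; a_2 = 2; a_3 = 1/2; a_4 = 2/3


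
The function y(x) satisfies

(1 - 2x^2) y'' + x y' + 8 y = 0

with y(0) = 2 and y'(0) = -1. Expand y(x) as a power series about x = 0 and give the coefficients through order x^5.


Ansatz: y(x) = sum_{n>=0} a_n x^n, so y'(x) = sum_{n>=1} n a_n x^(n-1) and y''(x) = sum_{n>=2} n(n-1) a_n x^(n-2).
Substitute into P(x) y'' + Q(x) y' + R(x) y = 0 with P(x) = 1 - 2x^2, Q(x) = x, R(x) = 8, and match powers of x.
Initial conditions: a_0 = 2, a_1 = -1.
Setting the coefficient of each power of x to zero and solving order by order (substituting the coefficients already found):
  x^0: 2 a_2 + 8 a_0 = 0  ->  2 a_2 = -8 a_0 = -16  ->  a_2 = -8
  x^1: 6 a_3 + 9 a_1 = 0  ->  6 a_3 = -9 a_1 = 9  ->  a_3 = 3/2
  x^2: 12 a_4 + 6 a_2 = 0  ->  12 a_4 = -6 a_2 = 48  ->  a_4 = 4
  x^3: 20 a_5 - a_3 = 0  ->  20 a_5 = a_3 = 3/2  ->  a_5 = 3/40
Truncated series: y(x) = 2 - x - 8 x^2 + (3/2) x^3 + 4 x^4 + (3/40) x^5 + O(x^6).

a_0 = 2; a_1 = -1; a_2 = -8; a_3 = 3/2; a_4 = 4; a_5 = 3/40


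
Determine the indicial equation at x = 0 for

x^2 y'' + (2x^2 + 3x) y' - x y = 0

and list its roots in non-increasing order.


Divide by x^2 to reach normal form y'' + P_1(x) y' + P_2(x) y = 0 with P_1(x) = 2 + 3/x and P_2(x) = -1/x.
x = 0 is a singular point because the y'-coefficient 2 + 3/x has a pole at x = 0 and the y-coefficient -1/x has a pole at x = 0.
It is a regular singular point because x P_1(x) = p(x) = 2x + 3 and x^2 P_2(x) = q(x) = -x are polynomials, hence analytic at x = 0.
p(0) = 3,  q(0) = 0.
Indicial equation: r(r-1) + p(0) r + q(0) = 0, i.e. r^2 + (p(0) - 1) r + q(0) = 0, i.e. r^2 + 2 r = 0.
Discriminant: (2)^2 - 4(0) = 4, so r = (-2 ± 2)/2.
Solving: r_1 = 0, r_2 = -2.

indicial: r^2 + 2 r = 0; roots r_1 = 0, r_2 = -2


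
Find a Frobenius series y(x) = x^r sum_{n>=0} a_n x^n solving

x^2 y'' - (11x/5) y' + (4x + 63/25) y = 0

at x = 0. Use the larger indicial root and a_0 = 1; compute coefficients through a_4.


Write in Frobenius form y'' + (p(x)/x) y' + (q(x)/x^2) y = 0:
  p(x) = -11/5,  q(x) = 4x + 63/25.
Indicial equation: r(r-1) + (-11/5) r + (63/25) = 0 -> roots r_1 = 9/5, r_2 = 7/5.
Take r = r_1 = 9/5. Let y(x) = x^r sum_{n>=0} a_n x^n with a_0 = 1.
Substitute y = x^r sum a_n x^n and match x^{r+n}. The recurrence is
  D(n) a_n + 4 a_{n-1} = 0,  where D(n) = (r+n)(r+n-1) + (-11/5)(r+n) + (63/25).
  a_n = -4 / D(n) * a_{n-1}.
Since the indicial polynomial factors as (r - r_1)(r - r_2), D(n) = (r_1 + n - r_1)(r_1 + n - r_2) = n(n + 2/5).
Evaluating step by step (a_0 = 1):
  n = 1: D(1) = 1(1 + 2/5) = 7/5; numerator = -4(1) = -4; a_1 = (-4)/(7/5) = -20/7
  n = 2: D(2) = 2(2 + 2/5) = 24/5; numerator = -4(-20/7) = 80/7; a_2 = (80/7)/(24/5) = 50/21
  n = 3: D(3) = 3(3 + 2/5) = 51/5; numerator = -4(50/21) = -200/21; a_3 = (-200/21)/(51/5) = -1000/1071
  n = 4: D(4) = 4(4 + 2/5) = 88/5; numerator = -4(-1000/1071) = 4000/1071; a_4 = (4000/1071)/(88/5) = 2500/11781

r = 9/5; a_0 = 1; a_1 = -20/7; a_2 = 50/21; a_3 = -1000/1071; a_4 = 2500/11781


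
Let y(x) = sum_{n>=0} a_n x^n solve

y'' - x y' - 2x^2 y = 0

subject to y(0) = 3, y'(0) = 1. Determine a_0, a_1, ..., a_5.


Ansatz: y(x) = sum_{n>=0} a_n x^n, so y'(x) = sum_{n>=1} n a_n x^(n-1) and y''(x) = sum_{n>=2} n(n-1) a_n x^(n-2).
Substitute into P(x) y'' + Q(x) y' + R(x) y = 0 with P(x) = 1, Q(x) = -x, R(x) = -2x^2, and match powers of x.
Initial conditions: a_0 = 3, a_1 = 1.
Setting the coefficient of each power of x to zero and solving order by order (substituting the coefficients already found):
  x^0: 2 a_2 = 0  ->  a_2 = 0
  x^1: 6 a_3 - a_1 = 0  ->  6 a_3 = a_1 = 1  ->  a_3 = 1/6
  x^2: 12 a_4 - 2 a_2 - 2 a_0 = 0  ->  12 a_4 = 2 a_2 + 2 a_0 = 6  ->  a_4 = 1/2
  x^3: 20 a_5 - 3 a_3 - 2 a_1 = 0  ->  20 a_5 = 3 a_3 + 2 a_1 = 5/2  ->  a_5 = 1/8
Truncated series: y(x) = 3 + x + (1/6) x^3 + (1/2) x^4 + (1/8) x^5 + O(x^6).

a_0 = 3; a_1 = 1; a_2 = 0; a_3 = 1/6; a_4 = 1/2; a_5 = 1/8
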